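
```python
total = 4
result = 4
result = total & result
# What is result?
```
Trace:
  total=4
  total=4, result=4
  total=4, result=4

Final answer: 4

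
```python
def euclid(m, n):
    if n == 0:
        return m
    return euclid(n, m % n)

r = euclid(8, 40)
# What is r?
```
Call trace:
euclid(m=8, n=40)
  euclid(m=40, n=8)
    euclid(m=8, n=0)
    -> return 8
  -> return 8
-> return 8

Final answer: 8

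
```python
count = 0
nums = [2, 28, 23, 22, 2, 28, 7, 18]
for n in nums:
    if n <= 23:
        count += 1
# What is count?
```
Trace:
  count=0
  count=1, n=2
  count=1, n=28
  count=2, n=23
  count=3, n=22
  count=4, n=2
  count=4, n=28
  count=5, n=7
  count=6, n=18

Final answer: 6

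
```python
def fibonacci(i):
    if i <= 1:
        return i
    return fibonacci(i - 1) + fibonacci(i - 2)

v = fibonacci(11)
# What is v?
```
Call trace (a repeated sub-call is expanded the first time; later identical calls just restate its return value):
fibonacci(i=11)
  fibonacci(i=10)
    fibonacci(i=9)
      fibonacci(i=8)
        fibonacci(i=7)
          fibonacci(i=6)
            fibonacci(i=5)
              fibonacci(i=4)
                fibonacci(i=3)
                  fibonacci(i=2)
                    fibonacci(i=1)
                    -> return 1
                    fibonacci(i=0)
                    -> return 0
                  -> return 1
                  fibonacci(i=1)
                  -> return 1
                -> return 2
                fibonacci(i=2) -> return 1  (same call as traced above)
              -> return 3
              fibonacci(i=3) -> return 2  (same call as traced above)
            -> return 5
            fibonacci(i=4) -> return 3  (same call as traced above)
          -> return 8
          fibonacci(i=5) -> return 5  (same call as traced above)
        -> return 13
        fibonacci(i=6) -> return 8  (same call as traced above)
      -> return 21
      fibonacci(i=7) -> return 13  (same call as traced above)
    -> return 34
    fibonacci(i=8) -> return 21  (same call as traced above)
  -> return 55
  fibonacci(i=9) -> return 34  (same call as traced above)
-> return 89

Final answer: 89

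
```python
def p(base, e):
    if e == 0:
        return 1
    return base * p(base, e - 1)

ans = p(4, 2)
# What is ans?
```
Call trace:
p(base=4, e=2)
  p(base=4, e=1)
    p(base=4, e=0)
    -> return 1
  -> return 4
-> return 16

Final answer: 16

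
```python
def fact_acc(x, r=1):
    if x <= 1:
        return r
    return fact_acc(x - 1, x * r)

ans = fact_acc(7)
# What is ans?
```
Call trace:
fact_acc(x=7, r=1)
  fact_acc(x=6, r=7)
    fact_acc(x=5, r=42)
      fact_acc(x=4, r=210)
        fact_acc(x=3, r=840)
          fact_acc(x=2, r=2520)
            fact_acc(x=1, r=5040)
            -> return 5040
          -> return 5040
        -> return 5040
      -> return 5040
    -> return 5040
  -> return 5040
-> return 5040

Final answer: 5040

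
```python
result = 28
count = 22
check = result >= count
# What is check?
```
Trace:
  result=28
  result=28, count=22
  result=28, count=22, check=True

Final answer: True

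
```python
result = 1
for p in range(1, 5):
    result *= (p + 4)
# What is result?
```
Trace:
  result=1
  result=5, p=1
  result=30, p=2
  result=210, p=3
  result=1680, p=4

Final answer: 1680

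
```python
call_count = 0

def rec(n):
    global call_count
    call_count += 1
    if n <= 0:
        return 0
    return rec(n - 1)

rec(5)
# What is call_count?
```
Call trace:
rec(n=5)
  rec(n=4)
    rec(n=3)
      rec(n=2)
        rec(n=1)
          rec(n=0)
          -> return 0
        -> return 0
      -> return 0
    -> return 0
  -> return 0
-> return 0

call_count is incremented once per call. rec is entered once for each n = 5, 4, 3, 2, 1, 0 (the n <= 0 call returns without recursing), i.e. 5 + 1 calls.
call_count = 6

Final answer: 6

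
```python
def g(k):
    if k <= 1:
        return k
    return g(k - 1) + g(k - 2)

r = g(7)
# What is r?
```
Call trace (a repeated sub-call is expanded the first time; later identical calls just restate its return value):
g(k=7)
  g(k=6)
    g(k=5)
      g(k=4)
        g(k=3)
          g(k=2)
            g(k=1)
            -> return 1
            g(k=0)
            -> return 0
          -> return 1
          g(k=1)
          -> return 1
        -> return 2
        g(k=2) -> return 1  (same call as traced above)
      -> return 3
      g(k=3) -> return 2  (same call as traced above)
    -> return 5
    g(k=4) -> return 3  (same call as traced above)
  -> return 8
  g(k=5) -> return 5  (same call as traced above)
-> return 13

Final answer: 13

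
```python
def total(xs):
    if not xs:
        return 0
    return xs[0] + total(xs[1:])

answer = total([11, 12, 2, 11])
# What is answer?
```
Call trace:
total(xs=[11, 12, 2, 11])
  total(xs=[12, 2, 11])
    total(xs=[2, 11])
      total(xs=[11])
        total(xs=[])
        -> return 0
      -> return 11
    -> return 13
  -> return 25
-> return 36

Final answer: 36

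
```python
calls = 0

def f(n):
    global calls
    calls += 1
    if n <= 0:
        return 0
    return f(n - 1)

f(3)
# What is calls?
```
Call trace:
f(n=3)
  f(n=2)
    f(n=1)
      f(n=0)
      -> return 0
    -> return 0
  -> return 0
-> return 0

calls is incremented once per call. f is entered once for each n = 3, 2, 1, 0 (the n <= 0 call returns without recursing), i.e. 3 + 1 calls.
calls = 4

Final answer: 4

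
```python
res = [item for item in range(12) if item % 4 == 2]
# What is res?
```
Trace:
  item=0
  item=1
  item=2
  item=3
  item=4
  item=5
  item=6
  item=7
  item=8
  item=9
  item=10
  item=11
  res=[2, 6, 10]

Final answer: [2, 6, 10]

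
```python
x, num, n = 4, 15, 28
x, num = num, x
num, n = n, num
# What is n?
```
Trace:
  x=4, num=15, n=28
  x=15, num=4, n=28
  x=15, num=28, n=4

Final answer: 4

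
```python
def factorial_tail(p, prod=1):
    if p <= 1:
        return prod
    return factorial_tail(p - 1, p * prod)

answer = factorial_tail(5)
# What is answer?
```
Call trace:
factorial_tail(p=5, prod=1)
  factorial_tail(p=4, prod=5)
    factorial_tail(p=3, prod=20)
      factorial_tail(p=2, prod=60)
        factorial_tail(p=1, prod=120)
        -> return 120
      -> return 120
    -> return 120
  -> return 120
-> return 120

Final answer: 120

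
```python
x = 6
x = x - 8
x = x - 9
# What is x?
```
Trace:
  x=6
  x=-2
  x=-11

Final answer: -11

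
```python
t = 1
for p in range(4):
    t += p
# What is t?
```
Trace:
  t=1
  t=1, p=0
  t=2, p=1
  t=4, p=2
  t=7, p=3

Final answer: 7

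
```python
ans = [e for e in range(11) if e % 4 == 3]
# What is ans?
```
Trace:
  e=0
  e=1
  e=2
  e=3
  e=4
  e=5
  e=6
  e=7
  e=8
  e=9
  e=10
  ans=[3, 7]

Final answer: [3, 7]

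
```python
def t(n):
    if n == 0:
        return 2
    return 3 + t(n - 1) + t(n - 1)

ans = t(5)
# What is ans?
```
Call trace (a repeated sub-call is expanded the first time; later identical calls just restate its return value):
t(n=5)
  t(n=4)
    t(n=3)
      t(n=2)
        t(n=1)
          t(n=0)
          -> return 2
          t(n=0)
          -> return 2
        -> return 7
        t(n=1) -> return 7  (same call as traced above)
      -> return 17
      t(n=2) -> return 17  (same call as traced above)
    -> return 37
    t(n=3) -> return 37  (same call as traced above)
  -> return 77
  t(n=4) -> return 77  (same call as traced above)
-> return 157

Final answer: 157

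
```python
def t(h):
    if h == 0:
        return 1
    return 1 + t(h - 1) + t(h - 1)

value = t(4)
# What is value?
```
Call trace (a repeated sub-call is expanded the first time; later identical calls just restate its return value):
t(h=4)
  t(h=3)
    t(h=2)
      t(h=1)
        t(h=0)
        -> return 1
        t(h=0)
        -> return 1
      -> return 3
      t(h=1) -> return 3  (same call as traced above)
    -> return 7
    t(h=2) -> return 7  (same call as traced above)
  -> return 15
  t(h=3) -> return 15  (same call as traced above)
-> return 31

Final answer: 31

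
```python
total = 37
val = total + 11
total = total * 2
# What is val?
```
Trace:
  total=37
  total=37, val=48
  total=74, val=48

Final answer: 48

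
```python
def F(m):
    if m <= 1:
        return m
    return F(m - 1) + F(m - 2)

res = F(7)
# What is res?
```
Call trace (a repeated sub-call is expanded the first time; later identical calls just restate its return value):
F(m=7)
  F(m=6)
    F(m=5)
      F(m=4)
        F(m=3)
          F(m=2)
            F(m=1)
            -> return 1
            F(m=0)
            -> return 0
          -> return 1
          F(m=1)
          -> return 1
        -> return 2
        F(m=2) -> return 1  (same call as traced above)
      -> return 3
      F(m=3) -> return 2  (same call as traced above)
    -> return 5
    F(m=4) -> return 3  (same call as traced above)
  -> return 8
  F(m=5) -> return 5  (same call as traced above)
-> return 13

Final answer: 13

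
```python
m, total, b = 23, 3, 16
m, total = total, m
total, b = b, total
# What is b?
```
Trace:
  m=23, total=3, b=16
  m=3, total=23, b=16
  m=3, total=16, b=23

Final answer: 23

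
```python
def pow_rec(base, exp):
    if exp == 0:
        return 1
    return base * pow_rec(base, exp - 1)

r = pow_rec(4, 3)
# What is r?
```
Call trace:
pow_rec(base=4, exp=3)
  pow_rec(base=4, exp=2)
    pow_rec(base=4, exp=1)
      pow_rec(base=4, exp=0)
      -> return 1
    -> return 4
  -> return 16
-> return 64

Final answer: 64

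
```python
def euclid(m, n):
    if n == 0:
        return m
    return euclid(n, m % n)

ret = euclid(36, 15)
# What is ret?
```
Call trace:
euclid(m=36, n=15)
  euclid(m=15, n=6)
    euclid(m=6, n=3)
      euclid(m=3, n=0)
      -> return 3
    -> return 3
  -> return 3
-> return 3

Final answer: 3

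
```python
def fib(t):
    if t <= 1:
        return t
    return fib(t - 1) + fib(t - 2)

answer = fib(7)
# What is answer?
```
Call trace (a repeated sub-call is expanded the first time; later identical calls just restate its return value):
fib(t=7)
  fib(t=6)
    fib(t=5)
      fib(t=4)
        fib(t=3)
          fib(t=2)
            fib(t=1)
            -> return 1
            fib(t=0)
            -> return 0
          -> return 1
          fib(t=1)
          -> return 1
        -> return 2
        fib(t=2) -> return 1  (same call as traced above)
      -> return 3
      fib(t=3) -> return 2  (same call as traced above)
    -> return 5
    fib(t=4) -> return 3  (same call as traced above)
  -> return 8
  fib(t=5) -> return 5  (same call as traced above)
-> return 13

Final answer: 13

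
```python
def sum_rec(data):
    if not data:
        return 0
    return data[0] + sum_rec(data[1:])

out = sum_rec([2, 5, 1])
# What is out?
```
Call trace:
sum_rec(data=[2, 5, 1])
  sum_rec(data=[5, 1])
    sum_rec(data=[1])
      sum_rec(data=[])
      -> return 0
    -> return 1
  -> return 6
-> return 8

Final answer: 8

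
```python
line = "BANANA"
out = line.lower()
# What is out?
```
Trace:
  line='BANANA'
  line='BANANA', out='banana'

Final answer: 'banana'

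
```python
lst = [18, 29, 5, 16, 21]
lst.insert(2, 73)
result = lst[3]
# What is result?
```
Trace:
  lst=[18, 29, 5, 16, 21]
  lst=[18, 29, 73, 5, 16, 21]
  lst=[18, 29, 73, 5, 16, 21], result=5

Final answer: 5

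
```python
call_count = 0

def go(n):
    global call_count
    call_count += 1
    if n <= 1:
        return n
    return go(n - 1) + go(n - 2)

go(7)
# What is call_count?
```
Call trace (a repeated sub-call is expanded the first time; later identical calls just restate its return value):
go(n=7)
  go(n=6)
    go(n=5)
      go(n=4)
        go(n=3)
          go(n=2)
            go(n=1)
            -> return 1
            go(n=0)
            -> return 0
          -> return 1
          go(n=1)
          -> return 1
        -> return 2
        go(n=2) -> return 1  (same call as traced above)
      -> return 3
      go(n=3) -> return 2  (same call as traced above)
    -> return 5
    go(n=4) -> return 3  (same call as traced above)
  -> return 8
  go(n=5) -> return 5  (same call as traced above)
-> return 13

call_count is incremented once per call, so count the calls in each subtree. Let C(n) = number of calls made by go(n).
C(0) = C(1) = 1 (base case, no recursion); C(n) = 1 + C(n - 1) + C(n - 2) otherwise.
C(2) = 1 + C(1) + C(0) = 1 + 1 + 1 = 3
C(3) = 1 + C(2) + C(1) = 1 + 3 + 1 = 5
C(4) = 1 + C(3) + C(2) = 1 + 5 + 3 = 9
C(5) = 1 + C(4) + C(3) = 1 + 9 + 5 = 15
C(6) = 1 + C(5) + C(4) = 1 + 15 + 9 = 25
C(7) = 1 + C(6) + C(5) = 1 + 25 + 15 = 41
call_count = C(7) = 41

Final answer: 41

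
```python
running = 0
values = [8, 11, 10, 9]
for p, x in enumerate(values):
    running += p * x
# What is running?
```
Trace:
  running=0
  running=0, p=0, x=8
  running=11, p=1, x=11
  running=31, p=2, x=10
  running=58, p=3, x=9

Final answer: 58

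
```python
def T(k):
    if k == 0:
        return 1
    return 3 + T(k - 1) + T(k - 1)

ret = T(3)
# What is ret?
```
Call trace (a repeated sub-call is expanded the first time; later identical calls just restate its return value):
T(k=3)
  T(k=2)
    T(k=1)
      T(k=0)
      -> return 1
      T(k=0)
      -> return 1
    -> return 5
    T(k=1) -> return 5  (same call as traced above)
  -> return 13
  T(k=2) -> return 13  (same call as traced above)
-> return 29

Final answer: 29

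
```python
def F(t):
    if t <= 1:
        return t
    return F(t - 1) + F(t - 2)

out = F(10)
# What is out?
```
Call trace (a repeated sub-call is expanded the first time; later identical calls just restate its return value):
F(t=10)
  F(t=9)
    F(t=8)
      F(t=7)
        F(t=6)
          F(t=5)
            F(t=4)
              F(t=3)
                F(t=2)
                  F(t=1)
                  -> return 1
                  F(t=0)
                  -> return 0
                -> return 1
                F(t=1)
                -> return 1
              -> return 2
              F(t=2) -> return 1  (same call as traced above)
            -> return 3
            F(t=3) -> return 2  (same call as traced above)
          -> return 5
          F(t=4) -> return 3  (same call as traced above)
        -> return 8
        F(t=5) -> return 5  (same call as traced above)
      -> return 13
      F(t=6) -> return 8  (same call as traced above)
    -> return 21
    F(t=7) -> return 13  (same call as traced above)
  -> return 34
  F(t=8) -> return 21  (same call as traced above)
-> return 55

Final answer: 55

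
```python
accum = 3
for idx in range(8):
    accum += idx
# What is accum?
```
Trace:
  accum=3
  accum=3, idx=0
  accum=4, idx=1
  accum=6, idx=2
  accum=9, idx=3
  accum=13, idx=4
  accum=18, idx=5
  accum=24, idx=6
  accum=31, idx=7

Final answer: 31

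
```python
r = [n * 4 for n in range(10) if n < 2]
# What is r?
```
Trace:
  n=0
  n=1
  n=2
  n=3
  n=4
  n=5
  n=6
  n=7
  n=8
  n=9
  r=[0, 4]

Final answer: [0, 4]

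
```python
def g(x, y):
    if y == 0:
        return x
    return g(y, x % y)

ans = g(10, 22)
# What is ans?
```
Call trace:
g(x=10, y=22)
  g(x=22, y=10)
    g(x=10, y=2)
      g(x=2, y=0)
      -> return 2
    -> return 2
  -> return 2
-> return 2

Final answer: 2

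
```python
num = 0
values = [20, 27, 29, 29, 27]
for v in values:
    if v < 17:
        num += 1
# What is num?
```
Trace:
  num=0
  num=0, v=20
  num=0, v=27
  num=0, v=29
  num=0, v=29
  num=0, v=27

Final answer: 0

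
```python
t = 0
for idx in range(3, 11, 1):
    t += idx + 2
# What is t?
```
Trace:
  t=0
  t=5, idx=3
  t=11, idx=4
  t=18, idx=5
  t=26, idx=6
  t=35, idx=7
  t=45, idx=8
  t=56, idx=9
  t=68, idx=10

Final answer: 68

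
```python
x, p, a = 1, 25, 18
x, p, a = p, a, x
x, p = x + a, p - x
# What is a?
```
Trace:
  x=1, p=25, a=18
  x=25, p=18, a=1
  x=26, p=-7, a=1

Final answer: 1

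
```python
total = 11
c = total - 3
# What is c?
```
Trace:
  total=11
  total=11, c=8

Final answer: 8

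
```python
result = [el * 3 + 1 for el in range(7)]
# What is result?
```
Trace:
  el=0
  el=1
  el=2
  el=3
  el=4
  el=5
  el=6
  result=[1, 4, 7, 10, 13, 16, 19]

Final answer: [1, 4, 7, 10, 13, 16, 19]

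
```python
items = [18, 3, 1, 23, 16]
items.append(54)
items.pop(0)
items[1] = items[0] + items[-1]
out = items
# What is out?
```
Trace:
  items=[18, 3, 1, 23, 16]
  items=[18, 3, 1, 23, 16, 54]
  items=[3, 1, 23, 16, 54]
  items=[3, 57, 23, 16, 54]
  items=[3, 57, 23, 16, 54], out=[3, 57, 23, 16, 54]

Final answer: [3, 57, 23, 16, 54]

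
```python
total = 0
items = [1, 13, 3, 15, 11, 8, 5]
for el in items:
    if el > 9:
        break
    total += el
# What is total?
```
Trace:
  total=0
  total=1, el=1
  total=1, el=13

Final answer: 1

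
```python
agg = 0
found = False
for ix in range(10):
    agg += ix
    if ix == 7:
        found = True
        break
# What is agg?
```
Trace:
  agg=0
  agg=0, found=False
  agg=0, found=False, ix=0
  agg=1, found=False, ix=1
  agg=3, found=False, ix=2
  agg=6, found=False, ix=3
  agg=10, found=False, ix=4
  agg=15, found=False, ix=5
  agg=21, found=False, ix=6
  agg=28, found=True, ix=7

Final answer: 28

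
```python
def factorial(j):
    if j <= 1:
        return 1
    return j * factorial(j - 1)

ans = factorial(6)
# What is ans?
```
Call trace:
factorial(j=6)
  factorial(j=5)
    factorial(j=4)
      factorial(j=3)
        factorial(j=2)
          factorial(j=1)
          -> return 1
        -> return 2
      -> return 6
    -> return 24
  -> return 120
-> return 720

Final answer: 720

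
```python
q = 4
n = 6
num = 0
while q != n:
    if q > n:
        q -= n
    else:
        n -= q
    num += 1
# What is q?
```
Trace:
  q=4
  q=4, n=6
  q=4, n=6, num=0
  q=4, n=2, num=1
  q=2, n=2, num=2

Final answer: 2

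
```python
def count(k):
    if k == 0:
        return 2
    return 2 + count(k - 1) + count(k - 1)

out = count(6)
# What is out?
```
Call trace (a repeated sub-call is expanded the first time; later identical calls just restate its return value):
count(k=6)
  count(k=5)
    count(k=4)
      count(k=3)
        count(k=2)
          count(k=1)
            count(k=0)
            -> return 2
            count(k=0)
            -> return 2
          -> return 6
          count(k=1) -> return 6  (same call as traced above)
        -> return 14
        count(k=2) -> return 14  (same call as traced above)
      -> return 30
      count(k=3) -> return 30  (same call as traced above)
    -> return 62
    count(k=4) -> return 62  (same call as traced above)
  -> return 126
  count(k=5) -> return 126  (same call as traced above)
-> return 254

Final answer: 254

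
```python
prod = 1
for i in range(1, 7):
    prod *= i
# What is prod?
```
Trace:
  prod=1
  prod=1, i=1
  prod=2, i=2
  prod=6, i=3
  prod=24, i=4
  prod=120, i=5
  prod=720, i=6

Final answer: 720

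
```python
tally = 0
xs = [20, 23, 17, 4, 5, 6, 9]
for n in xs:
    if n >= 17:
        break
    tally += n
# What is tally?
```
Trace:
  tally=0
  tally=0, n=20

Final answer: 0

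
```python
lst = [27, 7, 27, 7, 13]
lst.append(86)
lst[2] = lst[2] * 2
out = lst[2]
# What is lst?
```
Trace:
  lst=[27, 7, 27, 7, 13]
  lst=[27, 7, 27, 7, 13, 86]
  lst=[27, 7, 54, 7, 13, 86]
  lst=[27, 7, 54, 7, 13, 86], out=54

Final answer: [27, 7, 54, 7, 13, 86]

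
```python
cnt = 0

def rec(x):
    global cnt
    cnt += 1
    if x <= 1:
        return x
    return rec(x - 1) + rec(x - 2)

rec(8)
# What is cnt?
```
Call trace (a repeated sub-call is expanded the first time; later identical calls just restate its return value):
rec(x=8)
  rec(x=7)
    rec(x=6)
      rec(x=5)
        rec(x=4)
          rec(x=3)
            rec(x=2)
              rec(x=1)
              -> return 1
              rec(x=0)
              -> return 0
            -> return 1
            rec(x=1)
            -> return 1
          -> return 2
          rec(x=2) -> return 1  (same call as traced above)
        -> return 3
        rec(x=3) -> return 2  (same call as traced above)
      -> return 5
      rec(x=4) -> return 3  (same call as traced above)
    -> return 8
    rec(x=5) -> return 5  (same call as traced above)
  -> return 13
  rec(x=6) -> return 8  (same call as traced above)
-> return 21

cnt is incremented once per call, so count the calls in each subtree. Let C(x) = number of calls made by rec(x).
C(0) = C(1) = 1 (base case, no recursion); C(x) = 1 + C(x - 1) + C(x - 2) otherwise.
C(2) = 1 + C(1) + C(0) = 1 + 1 + 1 = 3
C(3) = 1 + C(2) + C(1) = 1 + 3 + 1 = 5
C(4) = 1 + C(3) + C(2) = 1 + 5 + 3 = 9
C(5) = 1 + C(4) + C(3) = 1 + 9 + 5 = 15
C(6) = 1 + C(5) + C(4) = 1 + 15 + 9 = 25
C(7) = 1 + C(6) + C(5) = 1 + 25 + 15 = 41
C(8) = 1 + C(7) + C(6) = 1 + 41 + 25 = 67
cnt = C(8) = 67

Final answer: 67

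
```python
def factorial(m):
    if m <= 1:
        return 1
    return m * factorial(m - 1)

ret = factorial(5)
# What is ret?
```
Call trace:
factorial(m=5)
  factorial(m=4)
    factorial(m=3)
      factorial(m=2)
        factorial(m=1)
        -> return 1
      -> return 2
    -> return 6
  -> return 24
-> return 120

Final answer: 120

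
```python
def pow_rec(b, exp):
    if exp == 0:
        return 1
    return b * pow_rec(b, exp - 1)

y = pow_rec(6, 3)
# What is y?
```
Call trace:
pow_rec(b=6, exp=3)
  pow_rec(b=6, exp=2)
    pow_rec(b=6, exp=1)
      pow_rec(b=6, exp=0)
      -> return 1
    -> return 6
  -> return 36
-> return 216

Final answer: 216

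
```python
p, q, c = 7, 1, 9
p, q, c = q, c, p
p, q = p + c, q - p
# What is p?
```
Trace:
  p=7, q=1, c=9
  p=1, q=9, c=7
  p=8, q=8, c=7

Final answer: 8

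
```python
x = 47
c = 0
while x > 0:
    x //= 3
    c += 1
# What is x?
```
Trace:
  x=47
  x=47, c=0
  x=15, c=1
  x=5, c=2
  x=1, c=3
  x=0, c=4

Final answer: 0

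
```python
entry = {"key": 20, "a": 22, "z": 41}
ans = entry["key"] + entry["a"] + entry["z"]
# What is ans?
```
Trace:
  entry={'key': 20, 'a': 22, 'z': 41}
  entry={'key': 20, 'a': 22, 'z': 41}, ans=83

Final answer: 83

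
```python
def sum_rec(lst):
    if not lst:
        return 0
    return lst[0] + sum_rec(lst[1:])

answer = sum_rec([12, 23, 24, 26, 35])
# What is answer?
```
Call trace:
sum_rec(lst=[12, 23, 24, 26, 35])
  sum_rec(lst=[23, 24, 26, 35])
    sum_rec(lst=[24, 26, 35])
      sum_rec(lst=[26, 35])
        sum_rec(lst=[35])
          sum_rec(lst=[])
          -> return 0
        -> return 35
      -> return 61
    -> return 85
  -> return 108
-> return 120

Final answer: 120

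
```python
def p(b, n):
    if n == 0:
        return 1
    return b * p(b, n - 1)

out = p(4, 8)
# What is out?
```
Call trace:
p(b=4, n=8)
  p(b=4, n=7)
    p(b=4, n=6)
      p(b=4, n=5)
        p(b=4, n=4)
          p(b=4, n=3)
            p(b=4, n=2)
              p(b=4, n=1)
                p(b=4, n=0)
                -> return 1
              -> return 4
            -> return 16
          -> return 64
        -> return 256
      -> return 1024
    -> return 4096
  -> return 16384
-> return 65536

Final answer: 65536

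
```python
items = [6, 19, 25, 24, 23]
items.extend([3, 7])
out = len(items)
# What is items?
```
Trace:
  items=[6, 19, 25, 24, 23]
  items=[6, 19, 25, 24, 23, 3, 7]
  items=[6, 19, 25, 24, 23, 3, 7], out=7

Final answer: [6, 19, 25, 24, 23, 3, 7]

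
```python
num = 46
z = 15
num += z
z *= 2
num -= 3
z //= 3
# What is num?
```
Trace:
  num=46
  num=46, z=15
  num=61, z=15
  num=61, z=30
  num=58, z=30
  num=58, z=10

Final answer: 58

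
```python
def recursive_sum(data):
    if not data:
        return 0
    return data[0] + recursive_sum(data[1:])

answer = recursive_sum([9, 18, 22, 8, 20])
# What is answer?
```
Call trace:
recursive_sum(data=[9, 18, 22, 8, 20])
  recursive_sum(data=[18, 22, 8, 20])
    recursive_sum(data=[22, 8, 20])
      recursive_sum(data=[8, 20])
        recursive_sum(data=[20])
          recursive_sum(data=[])
          -> return 0
        -> return 20
      -> return 28
    -> return 50
  -> return 68
-> return 77

Final answer: 77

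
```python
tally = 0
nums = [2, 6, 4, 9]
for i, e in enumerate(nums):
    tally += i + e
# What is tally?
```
Trace:
  tally=0
  tally=2, i=0, e=2
  tally=9, i=1, e=6
  tally=15, i=2, e=4
  tally=27, i=3, e=9

Final answer: 27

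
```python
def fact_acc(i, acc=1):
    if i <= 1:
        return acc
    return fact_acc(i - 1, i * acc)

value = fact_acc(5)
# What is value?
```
Call trace:
fact_acc(i=5, acc=1)
  fact_acc(i=4, acc=5)
    fact_acc(i=3, acc=20)
      fact_acc(i=2, acc=60)
        fact_acc(i=1, acc=120)
        -> return 120
      -> return 120
    -> return 120
  -> return 120
-> return 120

Final answer: 120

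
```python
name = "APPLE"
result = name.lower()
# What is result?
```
Trace:
  name='APPLE'
  name='APPLE', result='apple'

Final answer: 'apple'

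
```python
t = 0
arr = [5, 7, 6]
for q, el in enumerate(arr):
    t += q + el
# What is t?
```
Trace:
  t=0
  t=5, q=0, el=5
  t=13, q=1, el=7
  t=21, q=2, el=6

Final answer: 21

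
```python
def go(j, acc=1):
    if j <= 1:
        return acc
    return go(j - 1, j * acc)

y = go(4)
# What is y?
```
Call trace:
go(j=4, acc=1)
  go(j=3, acc=4)
    go(j=2, acc=12)
      go(j=1, acc=24)
      -> return 24
    -> return 24
  -> return 24
-> return 24

Final answer: 24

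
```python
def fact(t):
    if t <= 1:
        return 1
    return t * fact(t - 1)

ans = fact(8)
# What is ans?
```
Call trace:
fact(t=8)
  fact(t=7)
    fact(t=6)
      fact(t=5)
        fact(t=4)
          fact(t=3)
            fact(t=2)
              fact(t=1)
              -> return 1
            -> return 2
          -> return 6
        -> return 24
      -> return 120
    -> return 720
  -> return 5040
-> return 40320

Final answer: 40320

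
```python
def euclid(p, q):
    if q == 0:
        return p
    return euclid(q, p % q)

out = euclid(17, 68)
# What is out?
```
Call trace:
euclid(p=17, q=68)
  euclid(p=68, q=17)
    euclid(p=17, q=0)
    -> return 17
  -> return 17
-> return 17

Final answer: 17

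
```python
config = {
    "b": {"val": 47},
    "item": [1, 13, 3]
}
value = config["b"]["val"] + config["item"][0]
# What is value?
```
Trace:
  config={'b': {'val': 47}, 'item': [1, 13, 3]}
  config={'b': {'val': 47}, 'item': [1, 13, 3]}, value=48

Final answer: 48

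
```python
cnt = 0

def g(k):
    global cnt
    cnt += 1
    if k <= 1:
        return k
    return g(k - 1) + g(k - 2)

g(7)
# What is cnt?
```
Call trace (a repeated sub-call is expanded the first time; later identical calls just restate its return value):
g(k=7)
  g(k=6)
    g(k=5)
      g(k=4)
        g(k=3)
          g(k=2)
            g(k=1)
            -> return 1
            g(k=0)
            -> return 0
          -> return 1
          g(k=1)
          -> return 1
        -> return 2
        g(k=2) -> return 1  (same call as traced above)
      -> return 3
      g(k=3) -> return 2  (same call as traced above)
    -> return 5
    g(k=4) -> return 3  (same call as traced above)
  -> return 8
  g(k=5) -> return 5  (same call as traced above)
-> return 13

cnt is incremented once per call, so count the calls in each subtree. Let C(k) = number of calls made by g(k).
C(0) = C(1) = 1 (base case, no recursion); C(k) = 1 + C(k - 1) + C(k - 2) otherwise.
C(2) = 1 + C(1) + C(0) = 1 + 1 + 1 = 3
C(3) = 1 + C(2) + C(1) = 1 + 3 + 1 = 5
C(4) = 1 + C(3) + C(2) = 1 + 5 + 3 = 9
C(5) = 1 + C(4) + C(3) = 1 + 9 + 5 = 15
C(6) = 1 + C(5) + C(4) = 1 + 15 + 9 = 25
C(7) = 1 + C(6) + C(5) = 1 + 25 + 15 = 41
cnt = C(7) = 41

Final answer: 41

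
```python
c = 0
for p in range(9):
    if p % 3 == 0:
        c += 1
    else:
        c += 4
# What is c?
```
Trace:
  c=0
  c=1, p=0
  c=5, p=1
  c=9, p=2
  c=10, p=3
  c=14, p=4
  c=18, p=5
  c=19, p=6
  c=23, p=7
  c=27, p=8

Final answer: 27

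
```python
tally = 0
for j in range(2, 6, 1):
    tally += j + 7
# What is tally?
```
Trace:
  tally=0
  tally=9, j=2
  tally=19, j=3
  tally=30, j=4
  tally=42, j=5

Final answer: 42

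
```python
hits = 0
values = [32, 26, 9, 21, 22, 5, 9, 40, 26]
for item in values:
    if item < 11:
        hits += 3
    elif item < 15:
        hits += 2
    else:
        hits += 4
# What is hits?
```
Trace:
  hits=0
  hits=4, item=32
  hits=8, item=26
  hits=11, item=9
  hits=15, item=21
  hits=19, item=22
  hits=22, item=5
  hits=25, item=9
  hits=29, item=40
  hits=33, item=26

Final answer: 33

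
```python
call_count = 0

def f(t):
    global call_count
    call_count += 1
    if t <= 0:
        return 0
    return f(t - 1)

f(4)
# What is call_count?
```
Call trace:
f(t=4)
  f(t=3)
    f(t=2)
      f(t=1)
        f(t=0)
        -> return 0
      -> return 0
    -> return 0
  -> return 0
-> return 0

call_count is incremented once per call. f is entered once for each t = 4, 3, 2, 1, 0 (the t <= 0 call returns without recursing), i.e. 4 + 1 calls.
call_count = 5

Final answer: 5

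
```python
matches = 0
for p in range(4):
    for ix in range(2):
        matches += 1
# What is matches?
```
Trace:
  matches=0
  matches=1, p=0, ix=0
  matches=2, p=0, ix=1
  matches=3, p=1, ix=0
  matches=4, p=1, ix=1
  matches=5, p=2, ix=0
  matches=6, p=2, ix=1
  matches=7, p=3, ix=0
  matches=8, p=3, ix=1

Final answer: 8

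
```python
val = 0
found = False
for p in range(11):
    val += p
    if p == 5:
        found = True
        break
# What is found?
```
Trace:
  val=0
  val=0, found=False
  val=0, found=False, p=0
  val=1, found=False, p=1
  val=3, found=False, p=2
  val=6, found=False, p=3
  val=10, found=False, p=4
  val=15, found=True, p=5

Final answer: True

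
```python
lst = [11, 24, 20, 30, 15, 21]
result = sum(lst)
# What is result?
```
Trace:
  lst=[11, 24, 20, 30, 15, 21]
  lst=[11, 24, 20, 30, 15, 21], result=121

Final answer: 121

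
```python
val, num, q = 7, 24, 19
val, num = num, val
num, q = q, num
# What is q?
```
Trace:
  val=7, num=24, q=19
  val=24, num=7, q=19
  val=24, num=19, q=7

Final answer: 7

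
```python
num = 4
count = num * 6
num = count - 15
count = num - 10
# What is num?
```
Trace:
  num=4
  num=4, count=24
  num=9, count=24
  num=9, count=-1

Final answer: 9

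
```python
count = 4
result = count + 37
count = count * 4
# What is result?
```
Trace:
  count=4
  count=4, result=41
  count=16, result=41

Final answer: 41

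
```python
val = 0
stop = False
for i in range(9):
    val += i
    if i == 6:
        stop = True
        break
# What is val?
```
Trace:
  val=0
  val=0, stop=False
  val=0, stop=False, i=0
  val=1, stop=False, i=1
  val=3, stop=False, i=2
  val=6, stop=False, i=3
  val=10, stop=False, i=4
  val=15, stop=False, i=5
  val=21, stop=True, i=6

Final answer: 21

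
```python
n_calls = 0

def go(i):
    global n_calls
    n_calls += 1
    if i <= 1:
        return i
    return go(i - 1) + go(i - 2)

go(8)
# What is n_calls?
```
Call trace (a repeated sub-call is expanded the first time; later identical calls just restate its return value):
go(i=8)
  go(i=7)
    go(i=6)
      go(i=5)
        go(i=4)
          go(i=3)
            go(i=2)
              go(i=1)
              -> return 1
              go(i=0)
              -> return 0
            -> return 1
            go(i=1)
            -> return 1
          -> return 2
          go(i=2) -> return 1  (same call as traced above)
        -> return 3
        go(i=3) -> return 2  (same call as traced above)
      -> return 5
      go(i=4) -> return 3  (same call as traced above)
    -> return 8
    go(i=5) -> return 5  (same call as traced above)
  -> return 13
  go(i=6) -> return 8  (same call as traced above)
-> return 21

n_calls is incremented once per call, so count the calls in each subtree. Let C(i) = number of calls made by go(i).
C(0) = C(1) = 1 (base case, no recursion); C(i) = 1 + C(i - 1) + C(i - 2) otherwise.
C(2) = 1 + C(1) + C(0) = 1 + 1 + 1 = 3
C(3) = 1 + C(2) + C(1) = 1 + 3 + 1 = 5
C(4) = 1 + C(3) + C(2) = 1 + 5 + 3 = 9
C(5) = 1 + C(4) + C(3) = 1 + 9 + 5 = 15
C(6) = 1 + C(5) + C(4) = 1 + 15 + 9 = 25
C(7) = 1 + C(6) + C(5) = 1 + 25 + 15 = 41
C(8) = 1 + C(7) + C(6) = 1 + 41 + 25 = 67
n_calls = C(8) = 67

Final answer: 67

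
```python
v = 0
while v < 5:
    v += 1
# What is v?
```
Trace:
  v=0
  v=1
  v=2
  v=3
  v=4
  v=5

Final answer: 5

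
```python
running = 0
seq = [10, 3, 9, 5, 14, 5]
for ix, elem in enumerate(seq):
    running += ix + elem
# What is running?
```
Trace:
  running=0
  running=10, ix=0, elem=10
  running=14, ix=1, elem=3
  running=25, ix=2, elem=9
  running=33, ix=3, elem=5
  running=51, ix=4, elem=14
  running=61, ix=5, elem=5

Final answer: 61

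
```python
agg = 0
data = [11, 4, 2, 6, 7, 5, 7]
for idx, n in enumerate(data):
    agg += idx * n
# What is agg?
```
Trace:
  agg=0
  agg=0, idx=0, n=11
  agg=4, idx=1, n=4
  agg=8, idx=2, n=2
  agg=26, idx=3, n=6
  agg=54, idx=4, n=7
  agg=79, idx=5, n=5
  agg=121, idx=6, n=7

Final answer: 121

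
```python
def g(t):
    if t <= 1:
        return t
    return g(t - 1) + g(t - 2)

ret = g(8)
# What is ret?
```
Call trace (a repeated sub-call is expanded the first time; later identical calls just restate its return value):
g(t=8)
  g(t=7)
    g(t=6)
      g(t=5)
        g(t=4)
          g(t=3)
            g(t=2)
              g(t=1)
              -> return 1
              g(t=0)
              -> return 0
            -> return 1
            g(t=1)
            -> return 1
          -> return 2
          g(t=2) -> return 1  (same call as traced above)
        -> return 3
        g(t=3) -> return 2  (same call as traced above)
      -> return 5
      g(t=4) -> return 3  (same call as traced above)
    -> return 8
    g(t=5) -> return 5  (same call as traced above)
  -> return 13
  g(t=6) -> return 8  (same call as traced above)
-> return 21

Final answer: 21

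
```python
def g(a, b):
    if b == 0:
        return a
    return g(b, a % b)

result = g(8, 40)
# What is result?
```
Call trace:
g(a=8, b=40)
  g(a=40, b=8)
    g(a=8, b=0)
    -> return 8
  -> return 8
-> return 8

Final answer: 8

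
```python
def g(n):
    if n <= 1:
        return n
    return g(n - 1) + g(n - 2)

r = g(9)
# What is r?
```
Call trace (a repeated sub-call is expanded the first time; later identical calls just restate its return value):
g(n=9)
  g(n=8)
    g(n=7)
      g(n=6)
        g(n=5)
          g(n=4)
            g(n=3)
              g(n=2)
                g(n=1)
                -> return 1
                g(n=0)
                -> return 0
              -> return 1
              g(n=1)
              -> return 1
            -> return 2
            g(n=2) -> return 1  (same call as traced above)
          -> return 3
          g(n=3) -> return 2  (same call as traced above)
        -> return 5
        g(n=4) -> return 3  (same call as traced above)
      -> return 8
      g(n=5) -> return 5  (same call as traced above)
    -> return 13
    g(n=6) -> return 8  (same call as traced above)
  -> return 21
  g(n=7) -> return 13  (same call as traced above)
-> return 34

Final answer: 34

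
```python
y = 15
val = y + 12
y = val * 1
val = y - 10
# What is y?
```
Trace:
  y=15
  y=15, val=27
  y=27, val=27
  y=27, val=17

Final answer: 27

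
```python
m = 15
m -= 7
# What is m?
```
Trace:
  m=15
  m=8

Final answer: 8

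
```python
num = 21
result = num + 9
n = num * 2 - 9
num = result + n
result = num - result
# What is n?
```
Trace:
  num=21
  num=21, result=30
  num=21, result=30, n=33
  num=63, result=30, n=33
  num=63, result=33, n=33

Final answer: 33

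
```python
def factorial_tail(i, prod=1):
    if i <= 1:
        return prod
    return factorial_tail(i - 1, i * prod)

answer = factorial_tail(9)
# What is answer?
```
Call trace:
factorial_tail(i=9, prod=1)
  factorial_tail(i=8, prod=9)
    factorial_tail(i=7, prod=72)
      factorial_tail(i=6, prod=504)
        factorial_tail(i=5, prod=3024)
          factorial_tail(i=4, prod=15120)
            factorial_tail(i=3, prod=60480)
              factorial_tail(i=2, prod=181440)
                factorial_tail(i=1, prod=362880)
                -> return 362880
              -> return 362880
            -> return 362880
          -> return 362880
        -> return 362880
      -> return 362880
    -> return 362880
  -> return 362880
-> return 362880

Final answer: 362880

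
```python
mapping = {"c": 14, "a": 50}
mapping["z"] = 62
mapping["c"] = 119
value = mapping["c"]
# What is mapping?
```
Trace:
  mapping={'c': 14, 'a': 50}
  mapping={'c': 14, 'a': 50, 'z': 62}
  mapping={'c': 119, 'a': 50, 'z': 62}
  mapping={'c': 119, 'a': 50, 'z': 62}, value=119

Final answer: {'c': 119, 'a': 50, 'z': 62}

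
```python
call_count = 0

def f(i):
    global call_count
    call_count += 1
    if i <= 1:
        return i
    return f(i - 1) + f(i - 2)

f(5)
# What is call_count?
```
Call trace (a repeated sub-call is expanded the first time; later identical calls just restate its return value):
f(i=5)
  f(i=4)
    f(i=3)
      f(i=2)
        f(i=1)
        -> return 1
        f(i=0)
        -> return 0
      -> return 1
      f(i=1)
      -> return 1
    -> return 2
    f(i=2) -> return 1  (same call as traced above)
  -> return 3
  f(i=3) -> return 2  (same call as traced above)
-> return 5

call_count is incremented once per call, so count the calls in each subtree. Let C(i) = number of calls made by f(i).
C(0) = C(1) = 1 (base case, no recursion); C(i) = 1 + C(i - 1) + C(i - 2) otherwise.
C(2) = 1 + C(1) + C(0) = 1 + 1 + 1 = 3
C(3) = 1 + C(2) + C(1) = 1 + 3 + 1 = 5
C(4) = 1 + C(3) + C(2) = 1 + 5 + 3 = 9
C(5) = 1 + C(4) + C(3) = 1 + 9 + 5 = 15
call_count = C(5) = 15

Final answer: 15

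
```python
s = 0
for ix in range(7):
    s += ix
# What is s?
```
Trace:
  s=0
  s=0, ix=0
  s=1, ix=1
  s=3, ix=2
  s=6, ix=3
  s=10, ix=4
  s=15, ix=5
  s=21, ix=6

Final answer: 21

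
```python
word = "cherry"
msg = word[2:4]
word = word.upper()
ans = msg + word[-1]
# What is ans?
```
Trace:
  word='cherry'
  word='cherry', msg='er'
  word='CHERRY', msg='er'
  word='CHERRY', msg='er', ans='erY'

Final answer: 'erY'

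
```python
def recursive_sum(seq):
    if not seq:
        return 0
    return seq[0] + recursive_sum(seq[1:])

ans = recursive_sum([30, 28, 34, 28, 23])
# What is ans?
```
Call trace:
recursive_sum(seq=[30, 28, 34, 28, 23])
  recursive_sum(seq=[28, 34, 28, 23])
    recursive_sum(seq=[34, 28, 23])
      recursive_sum(seq=[28, 23])
        recursive_sum(seq=[23])
          recursive_sum(seq=[])
          -> return 0
        -> return 23
      -> return 51
    -> return 85
  -> return 113
-> return 143

Final answer: 143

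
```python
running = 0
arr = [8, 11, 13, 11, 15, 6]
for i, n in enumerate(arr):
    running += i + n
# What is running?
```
Trace:
  running=0
  running=8, i=0, n=8
  running=20, i=1, n=11
  running=35, i=2, n=13
  running=49, i=3, n=11
  running=68, i=4, n=15
  running=79, i=5, n=6

Final answer: 79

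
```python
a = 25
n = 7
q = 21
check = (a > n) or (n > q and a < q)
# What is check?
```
Trace:
  a=25
  a=25, n=7
  a=25, n=7, q=21
  a=25, n=7, q=21, check=True

Final answer: True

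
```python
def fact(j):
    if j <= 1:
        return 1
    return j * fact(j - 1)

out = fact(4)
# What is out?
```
Call trace:
fact(j=4)
  fact(j=3)
    fact(j=2)
      fact(j=1)
      -> return 1
    -> return 2
  -> return 6
-> return 24

Final answer: 24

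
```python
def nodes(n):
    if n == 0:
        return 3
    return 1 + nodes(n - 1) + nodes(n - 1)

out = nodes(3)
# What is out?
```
Call trace (a repeated sub-call is expanded the first time; later identical calls just restate its return value):
nodes(n=3)
  nodes(n=2)
    nodes(n=1)
      nodes(n=0)
      -> return 3
      nodes(n=0)
      -> return 3
    -> return 7
    nodes(n=1) -> return 7  (same call as traced above)
  -> return 15
  nodes(n=2) -> return 15  (same call as traced above)
-> return 31

Final answer: 31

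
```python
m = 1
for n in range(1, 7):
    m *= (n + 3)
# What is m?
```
Trace:
  m=1
  m=4, n=1
  m=20, n=2
  m=120, n=3
  m=840, n=4
  m=6720, n=5
  m=60480, n=6

Final answer: 60480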